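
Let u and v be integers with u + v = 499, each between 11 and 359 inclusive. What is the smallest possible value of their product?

50260

uv = u(499 − u) is concave in u, so over [140, 359] it is minimized at an endpoint.
The extreme feasible split is u = 140, v = 359, giving uv = 50260.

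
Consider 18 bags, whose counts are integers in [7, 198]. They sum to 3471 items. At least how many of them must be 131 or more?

17

Each value short of 131 is at most 130, costing at least 198 − 130 = 68 against the maximum total of 3564.
We can afford to lose at most 3564 − 3471 = 93, so at most ⌊93/68⌋ = 1 fall short, and at least 17 are ≥ 131.
Exactly 17 works: 17 values at 198 and 1 at 130 total 3496; lower one of the high values by 25 (still ≥ 131) to hit 3471.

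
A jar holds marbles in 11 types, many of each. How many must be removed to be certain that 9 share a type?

89

You could draw 8 of every type without reaching 9 of any — 88 in all.
One more forces 9 of some type, so 88 + 1 = 89.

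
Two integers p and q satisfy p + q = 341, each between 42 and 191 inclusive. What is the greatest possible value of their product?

29070

For a fixed sum, the product pq is largest when p and q are as close as possible.
Taking p = 170 and q = 171 (both in [42, 191]) gives pq = 29070.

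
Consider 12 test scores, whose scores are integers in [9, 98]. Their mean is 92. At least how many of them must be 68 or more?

The total is 12 × 92 = 1104.
If only k of them are at least 68, the other 12 − k are at most 67, so the total is at most k·98 + (12 − k)·67.
This must reach 1104, so k·98 + (12 − k)·67 ≥ 1104, giving k ≥ 10.
Exactly 10 works: 10 values at 98 and 2 at 67 total 1114; lower one of the high values by 10 (still ≥ 68) to hit 1104.

10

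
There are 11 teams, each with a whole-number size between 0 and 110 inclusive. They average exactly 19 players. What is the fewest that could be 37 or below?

6

The total is 11 × 19 = 209.
If only k of them are at most 37, the other 11 − k are at least 38, so the total is at least (11 − k)·38 + k·0.
This is ≤ 209, so (11 − k)·38 + 0k ≤ 209, which gives k ≥ 6.
Exactly 6 works: 6 values at 0 and 5 at 38 total 190; raise one of the low values by 19 (still ≤ 37) to hit 209.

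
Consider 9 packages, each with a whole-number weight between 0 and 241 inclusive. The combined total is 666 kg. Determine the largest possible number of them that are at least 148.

Suppose k of them are at least 148. Those contribute at least 148 each and the other 9 − k at least 0 each.
So the total is at least 148k + 0(9 − k) = 0 + 148k. This must be ≤ 666, giving k ≤ 4.
k = 4 is achieved by 4 values at 148 and 5 at 0, total 592; add 74 to one value (staying below 148) to reach 666.

4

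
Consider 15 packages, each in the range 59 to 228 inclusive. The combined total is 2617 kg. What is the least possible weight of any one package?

59

Minimizing one value means maximizing the remaining 14.
The other 14 can take up 14 × 228 = 3192 ≥ 2617 − 59, so one package can sit at its floor of 59.
Achievable: one at 59 and the other 14 totalling 2558, which fits since 14 × 59 ≤ 2558 ≤ 14 × 228.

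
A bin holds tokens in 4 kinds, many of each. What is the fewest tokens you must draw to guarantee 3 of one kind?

In the worst case you draw 2 of each of the 4 kinds: 4 × 2 = 8.
One more forces 3 of some kind, so 8 + 1 = 9.

9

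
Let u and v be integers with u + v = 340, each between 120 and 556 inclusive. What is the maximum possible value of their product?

28900

With u + v fixed, uv peaks when the two are closest together.
Taking u = 170 and v = 170 (both in [120, 556]) gives uv = 28900.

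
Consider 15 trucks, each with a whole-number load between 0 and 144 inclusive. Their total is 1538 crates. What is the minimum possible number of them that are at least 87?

5

If only k of them are at least 87, the other 15 − k are at most 86, so the total is at most k·144 + (15 − k)·86.
This must reach 1538, so k·144 + (15 − k)·86 ≥ 1538, giving k ≥ 5.
Exactly 5 works: 5 values at 144 and 10 at 86 total 1580; lower one of the high values by 42 (still ≥ 87) to hit 1538.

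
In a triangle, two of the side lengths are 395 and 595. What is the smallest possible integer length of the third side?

201

The third side must exceed |395 − 595| = 200.
The smallest integer above 200 is 201.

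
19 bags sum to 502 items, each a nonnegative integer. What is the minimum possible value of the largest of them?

27

The average is 502/19 > 26, so not all 19 can be 26 or less; the largest is ≥ 27.
Equality holds with 8 values of 27 and 11 values of 26.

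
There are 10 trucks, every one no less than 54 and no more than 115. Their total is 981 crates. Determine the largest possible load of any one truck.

Maximizing one value means minimizing the remaining 9.
The other 9 contribute at least 9 × 54 = 486, leaving at most 981 − 486 = 495.
But each truck is capped at 115, so the maximum is 115.
Achievable: one at 115 and the other 9 totalling 866, which fits since 9 × 54 ≤ 866 ≤ 9 × 115.

115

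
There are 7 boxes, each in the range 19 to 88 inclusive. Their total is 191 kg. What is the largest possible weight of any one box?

Maximizing one value means minimizing the remaining 6.
The other 6 contribute at least 6 × 19 = 114, leaving at most 191 − 114 = 77.
Since 77 ≤ 88, this is achievable: one at 77 and 6 at 19.

77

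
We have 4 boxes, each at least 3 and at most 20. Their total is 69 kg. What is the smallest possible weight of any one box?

9

Minimizing one value means maximizing the remaining 3.
The other 3 contribute at most 3 × 20 = 60, leaving at least 69 − 60 = 9.
Since 9 ≥ 3, this is achievable: one at 9 and 3 at 20.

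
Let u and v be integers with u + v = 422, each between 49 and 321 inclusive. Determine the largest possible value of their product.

44521

With u + v fixed, uv peaks when the two are closest together.
Taking u = 211 and v = 211 (both in [49, 321]) gives uv = 44521.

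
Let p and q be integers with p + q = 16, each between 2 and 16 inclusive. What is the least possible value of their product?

Since p + q is fixed, pushing one of them to its bound minimizes the product.
The extreme feasible split is p = 2, q = 14, giving pq = 28.

28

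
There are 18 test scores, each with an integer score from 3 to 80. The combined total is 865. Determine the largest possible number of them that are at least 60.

14

With k values at 60 or above and the rest at least 3, the sum is at least 54 + 57k.
Since the sum is 865, we need 57k ≤ 811, i.e. k ≤ 14.
k = 14 is achieved by 14 values at 60 and 4 at 3, total 852; add 13 to one value (staying below 60) to reach 865.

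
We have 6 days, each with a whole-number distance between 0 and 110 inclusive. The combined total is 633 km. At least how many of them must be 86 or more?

5

Suppose at most 6 − j of them reach 86; then j values are ≤ 85 and the rest ≤ 110.
The total is then ≤ 85·j + 110·(6 − j) = 660 − 25j. For this to be ≥ 633 we need j ≤ 1, so at least 6 − 1 = 5 must reach 86.
Exactly 5 works: 5 values at 110 and 1 at 85 total 635; lower one of the high values by 2 (still ≥ 86) to hit 633.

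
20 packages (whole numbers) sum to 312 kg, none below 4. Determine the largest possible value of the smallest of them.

15

If every one of the 20 were at least 16, the total would be at least 20 × 16 = 320 > 312.
Taking 8 copies of 15 and 12 copies of 16 gives exactly 312, so 15 is attained.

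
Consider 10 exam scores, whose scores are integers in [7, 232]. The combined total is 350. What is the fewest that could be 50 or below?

4

If only k of them are at most 50, the other 10 − k are at least 51, so the total is at least (10 − k)·51 + k·7.
This is ≤ 350, so (10 − k)·51 + 7k ≤ 350, which gives k ≥ 4.
Exactly 4 works: 4 values at 7 and 6 at 51 total 334; raise one of the low values by 16 (still ≤ 50) to hit 350.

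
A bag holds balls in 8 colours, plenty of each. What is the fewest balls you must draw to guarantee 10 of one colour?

In the worst case you draw 9 of each of the 8 colours: 8 × 9 = 72.
One more forces 10 of some colour, so 72 + 1 = 73.

73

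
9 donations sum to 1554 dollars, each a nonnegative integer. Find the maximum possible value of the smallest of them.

The average is 1554/9 < 173, so some value is ≤ 172.
Equality holds with 3 values of 172 and 6 values of 173.

172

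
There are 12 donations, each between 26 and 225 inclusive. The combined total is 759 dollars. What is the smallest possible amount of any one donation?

26

To make one donation as small as possible, make the other 11 as large as possible.
The other 11 can take up 11 × 225 = 2475 ≥ 759 − 26, so one donation can sit at its floor of 26.
Achievable: one at 26 and the other 11 totalling 733, which fits since 11 × 26 ≤ 733 ≤ 11 × 225.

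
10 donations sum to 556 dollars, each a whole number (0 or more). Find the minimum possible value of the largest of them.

The 10 values sum to 556, so their maximum is at least ⌈556/10⌉ = 56.
Achievable: 6 of them at 56 and 4 at 55 total 556.

56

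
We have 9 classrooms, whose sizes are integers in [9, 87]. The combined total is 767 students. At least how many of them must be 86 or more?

Each value short of 86 is at most 85, costing at least 87 − 85 = 2 against the maximum total of 783.
We can afford to lose at most 783 − 767 = 16, so at most ⌊16/2⌋ = 8 fall short, and at least 1 are ≥ 86.
Exactly 1 works: 1 value at 87 and 8 at 85 total 767.

1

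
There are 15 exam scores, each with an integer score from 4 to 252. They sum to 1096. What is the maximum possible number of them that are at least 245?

If k of the values are ≥ 245, the total is ≥ 245k + 4(15 − k).
Setting 245k + 4(15 − k) ≤ 1096 gives 241k ≤ 1036, so k ≤ 4.
k = 4 is achieved by 4 values at 245 and 11 at 4, total 1024; add 72 to one value (staying below 245) to reach 1096.

4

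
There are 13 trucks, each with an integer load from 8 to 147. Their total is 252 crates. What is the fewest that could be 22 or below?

Each value above 22 is at least 23, contributing at least 23 − 8 = 15 above the floor 8.
The sum exceeds the floor total 104 by 148, so at most ⌊148/15⌋ = 9 exceed 22, and at least 4 are ≤ 22.
Exactly 4 works: 4 values at 8 and 9 at 23 total 239; raise one of the low values by 13 (still ≤ 22) to hit 252.

4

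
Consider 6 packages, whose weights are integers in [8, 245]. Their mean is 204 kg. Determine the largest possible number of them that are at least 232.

5

The total is 6 × 204 = 1224.
With k values at 232 or above and the rest at least 8, the sum is at least 48 + 224k.
Since the sum is 1224, we need 224k ≤ 1176, i.e. k ≤ 5.
k = 5 is achieved by 5 values at 232 and 1 at 8, total 1168; add 56 to one value (staying below 232) to reach 1224.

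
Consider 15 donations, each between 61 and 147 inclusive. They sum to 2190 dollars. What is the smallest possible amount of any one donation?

132

To make one donation as small as possible, make the other 14 as large as possible.
The other 14 contribute at most 14 × 147 = 2058, leaving at least 2190 − 2058 = 132.
Since 132 ≥ 61, this is achievable: one at 132 and 14 at 147.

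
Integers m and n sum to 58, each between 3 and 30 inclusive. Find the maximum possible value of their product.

841

For a fixed sum, the product mn is largest when m and n are as close as possible.
Taking m = 29 and n = 29 (both in [3, 30]) gives mn = 841.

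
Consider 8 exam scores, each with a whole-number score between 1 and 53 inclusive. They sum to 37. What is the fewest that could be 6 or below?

4

If only k of them are at most 6, the other 8 − k are at least 7, so the total is at least (8 − k)·7 + k·1.
This is ≤ 37, so (8 − k)·7 + 1k ≤ 37, which gives k ≥ 4.
Exactly 4 works: 4 values at 1 and 4 at 7 total 32; raise one of the low values by 5 (still ≤ 6) to hit 37.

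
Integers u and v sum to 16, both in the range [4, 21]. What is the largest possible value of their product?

64

For a fixed sum, the product uv is largest when u and v are as close as possible.
Taking u = 8 and v = 8 (both in [4, 21]) gives uv = 64.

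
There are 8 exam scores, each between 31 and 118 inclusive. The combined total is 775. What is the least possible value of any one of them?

Minimizing one value means maximizing the remaining 7.
The other 7 can take up 7 × 118 = 826 ≥ 775 − 31, so one score can sit at its floor of 31.
Achievable: one at 31 and the other 7 totalling 744, which fits since 7 × 31 ≤ 744 ≤ 7 × 118.

31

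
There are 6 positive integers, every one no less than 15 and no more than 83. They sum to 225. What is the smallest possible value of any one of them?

To make one integer as small as possible, make the other 5 as large as possible.
The other 5 can take up 5 × 83 = 415 ≥ 225 − 15, so one integer can sit at its floor of 15.
Achievable: one at 15 and the other 5 totalling 210, which fits since 5 × 15 ≤ 210 ≤ 5 × 83.

15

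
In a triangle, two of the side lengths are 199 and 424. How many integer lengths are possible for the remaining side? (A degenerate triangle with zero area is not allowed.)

397

The triangle inequality gives |199 − 424| < c < 199 + 424, i.e. 225 < c < 623.
So c can be any integer from 226 to 622: 397 values.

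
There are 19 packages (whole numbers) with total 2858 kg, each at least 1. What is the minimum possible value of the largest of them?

Some value must be at least ⌈2858/19⌉ = 151, since 19 × 150 = 2850 < 2858.
Equality holds with 8 values of 151 and 11 values of 150.

151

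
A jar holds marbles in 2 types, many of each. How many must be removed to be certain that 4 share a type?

In the worst case you draw 3 of each of the 2 types: 2 × 3 = 6.
One more forces 4 of some type, so 6 + 1 = 7.

7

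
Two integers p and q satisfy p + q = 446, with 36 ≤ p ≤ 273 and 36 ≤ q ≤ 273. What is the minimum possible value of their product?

47229

pq = p(446 − p) is concave in p, so over [173, 273] it is minimized at an endpoint.
At the endpoint p = 173, q = 446 − 173 = 273, so pq = 173 × 273 = 47229.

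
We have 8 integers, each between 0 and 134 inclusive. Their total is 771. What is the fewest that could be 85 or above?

Suppose at most 8 − j of them reach 85; then j values are ≤ 84 and the rest ≤ 134.
The total is then ≤ 84·j + 134·(8 − j) = 1072 − 50j. For this to be ≥ 771 we need j ≤ 6, so at least 8 − 6 = 2 must reach 85.
Exactly 2 works: 2 values at 134 and 6 at 84 total 772; lower one of the high values by 1 (still ≥ 85) to hit 771.

2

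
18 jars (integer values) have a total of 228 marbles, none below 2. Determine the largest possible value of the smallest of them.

The 18 values sum to 228, so their minimum is at most ⌊228/18⌋ = 12.
Taking 6 copies of 12 and 12 copies of 13 gives exactly 228, so 12 is attained.

12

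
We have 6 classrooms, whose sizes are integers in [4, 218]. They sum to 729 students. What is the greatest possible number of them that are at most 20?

Each value at 20 or below falls at least 218 − 20 = 198 short of the ceiling 218.
The ceiling total is 6 × 218 = 1308, and we need 729, so at most ⌊(1308 − 729)/198⌋ = 2 can be that low.
k = 2 is achieved by 2 values at 20 and 4 at 218, total 912; lower one of the 218's by 183 (still > 20) to reach 729.

2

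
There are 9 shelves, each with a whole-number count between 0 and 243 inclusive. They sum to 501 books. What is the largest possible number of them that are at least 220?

2

With k values at 220 or above and the rest at least 0, the sum is at least 0 + 220k.
Since the sum is 501, we need 220k ≤ 501, i.e. k ≤ 2.
k = 2 is achieved by 2 values at 220 and 7 at 0, total 440; add 61 to one value (staying below 220) to reach 501.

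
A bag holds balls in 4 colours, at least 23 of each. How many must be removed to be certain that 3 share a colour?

9

In the worst case you draw 2 of each of the 4 colours: 4 × 2 = 8.
One more forces 3 of some colour, so 8 + 1 = 9.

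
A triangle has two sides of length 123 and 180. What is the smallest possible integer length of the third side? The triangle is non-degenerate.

The third side must exceed |123 − 180| = 57.
The smallest integer above 57 is 58.

58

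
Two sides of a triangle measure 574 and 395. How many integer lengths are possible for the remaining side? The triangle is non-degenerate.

789

The triangle inequality gives |574 − 395| < c < 574 + 395, i.e. 179 < c < 969.
So c can be any integer from 180 to 968: 789 values.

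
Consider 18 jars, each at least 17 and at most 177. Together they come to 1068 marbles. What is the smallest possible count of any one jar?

17

Minimizing one value means maximizing the remaining 17.
The other 17 can take up 17 × 177 = 3009 ≥ 1068 − 17, so one jar can sit at its floor of 17.
Achievable: one at 17 and the other 17 totalling 1051, which fits since 17 × 17 ≤ 1051 ≤ 17 × 177.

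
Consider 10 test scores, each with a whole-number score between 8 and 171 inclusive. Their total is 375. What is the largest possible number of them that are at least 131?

2

Suppose k of them are at least 131. Those contribute at least 131 each and the other 10 − k at least 8 each.
So the total is at least 131k + 8(10 − k) = 80 + 123k. This must be ≤ 375, giving k ≤ 2.
k = 2 is achieved by 2 values at 131 and 8 at 8, total 326; add 49 to one value (staying below 131) to reach 375.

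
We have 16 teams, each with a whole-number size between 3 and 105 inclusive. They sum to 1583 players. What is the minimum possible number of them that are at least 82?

12

If only k of them are at least 82, the other 16 − k are at most 81, so the total is at most k·105 + (16 − k)·81.
This must reach 1583, so k·105 + (16 − k)·81 ≥ 1583, giving k ≥ 12.
Exactly 12 works: 12 values at 105 and 4 at 81 total 1584; lower one of the high values by 1 (still ≥ 82) to hit 1583.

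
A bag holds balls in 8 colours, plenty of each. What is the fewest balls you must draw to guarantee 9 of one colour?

You could draw 8 of every colour without reaching 9 of any — 64 in all.
One more forces 9 of some colour, so 64 + 1 = 65.

65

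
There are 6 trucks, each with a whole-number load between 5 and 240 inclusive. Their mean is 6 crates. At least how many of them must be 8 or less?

The total is 6 × 6 = 36.
Let j be the number exceeding 8. Then the total is ≥ 9·j + 5·(6 − j) = 30 + 4j.
So 4j ≤ 6 and j ≤ 1; hence at least 6 − 1 = 5 are ≤ 8.
Exactly 5 works: 5 values at 5 and 1 at 9 total 34; raise one of the low values by 2 (still ≤ 8) to hit 36.

5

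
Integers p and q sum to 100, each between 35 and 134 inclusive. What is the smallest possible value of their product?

pq = p(100 − p) is concave in p, so over [35, 65] it is minimized at an endpoint.
At the endpoint p = 35, q = 100 − 35 = 65, so pq = 35 × 65 = 2275.

2275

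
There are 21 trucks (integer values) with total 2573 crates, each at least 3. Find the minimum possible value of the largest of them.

123

Some value must be at least ⌈2573/21⌉ = 123, since 21 × 122 = 2562 < 2573.
Taking 10 copies of 122 and 11 copies of 123 gives exactly 2573, so 123 is attained.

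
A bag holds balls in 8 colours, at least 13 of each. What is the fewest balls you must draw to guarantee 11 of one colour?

In the worst case you draw 10 of each of the 8 colours: 8 × 10 = 80.
One more forces 11 of some colour, so 80 + 1 = 81.

81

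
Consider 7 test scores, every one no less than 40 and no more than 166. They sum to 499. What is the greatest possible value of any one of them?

Maximizing one value means minimizing the remaining 6.
The other 6 contribute at least 6 × 40 = 240, leaving at most 499 − 240 = 259.
But each score is capped at 166, so the maximum is 166.
Achievable: one at 166 and the other 6 totalling 333, which fits since 6 × 40 ≤ 333 ≤ 6 × 166.

166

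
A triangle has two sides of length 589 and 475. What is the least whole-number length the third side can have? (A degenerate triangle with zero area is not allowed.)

115

The third side must exceed |589 − 475| = 114.
The smallest integer above 114 is 115.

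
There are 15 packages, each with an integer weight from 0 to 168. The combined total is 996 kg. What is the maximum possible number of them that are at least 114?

With k values at 114 or above and the rest at least 0, the sum is at least 0 + 114k.
Since the sum is 996, we need 114k ≤ 996, i.e. k ≤ 8.
k = 8 is achieved by 8 values at 114 and 7 at 0, total 912; add 84 to one value (staying below 114) to reach 996.

8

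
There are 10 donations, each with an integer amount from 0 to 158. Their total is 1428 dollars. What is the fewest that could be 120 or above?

Suppose at most 10 − j of them reach 120; then j values are ≤ 119 and the rest ≤ 158.
The total is then ≤ 119·j + 158·(10 − j) = 1580 − 39j. For this to be ≥ 1428 we need j ≤ 3, so at least 10 − 3 = 7 must reach 120.
Exactly 7 works: 7 values at 158 and 3 at 119 total 1463; lower one of the high values by 35 (still ≥ 120) to hit 1428.

7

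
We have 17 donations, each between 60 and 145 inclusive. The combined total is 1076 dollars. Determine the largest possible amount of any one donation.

116

Maximizing one value means minimizing the remaining 16.
The other 16 contribute at least 16 × 60 = 960, leaving at most 1076 − 960 = 116.
Since 116 ≤ 145, this is achievable: one at 116 and 16 at 60.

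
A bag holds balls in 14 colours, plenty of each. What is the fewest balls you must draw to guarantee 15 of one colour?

197

You could draw 14 of every colour without reaching 15 of any — 196 in all.
One more forces 15 of some colour, so 196 + 1 = 197.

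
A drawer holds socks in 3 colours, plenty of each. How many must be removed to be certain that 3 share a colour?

You could draw 2 of every colour without reaching 3 of any — 6 in all.
One more forces 3 of some colour, so 6 + 1 = 7.

7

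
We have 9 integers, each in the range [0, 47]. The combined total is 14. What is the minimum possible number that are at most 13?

8

Each value above 13 is at least 14, contributing at least 14 − 0 = 14 above the floor 0.
The sum exceeds the floor total 0 by 14, so at most ⌊14/14⌋ = 1 exceed 13, and at least 8 are ≤ 13.
Exactly 8 works: 8 values at 0 and 1 at 14 total 14.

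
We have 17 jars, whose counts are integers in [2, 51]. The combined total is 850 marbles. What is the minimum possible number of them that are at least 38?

16

Each value short of 38 is at most 37, costing at least 51 − 37 = 14 against the maximum total of 867.
We can afford to lose at most 867 − 850 = 17, so at most ⌊17/14⌋ = 1 fall short, and at least 16 are ≥ 38.
Exactly 16 works: 16 values at 51 and 1 at 37 total 853; lower one of the high values by 3 (still ≥ 38) to hit 850.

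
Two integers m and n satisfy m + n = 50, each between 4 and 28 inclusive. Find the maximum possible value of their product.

For a fixed sum, the product mn is largest when m and n are as close as possible.
Taking m = 25 and n = 25 (both in [4, 28]) gives mn = 625.

625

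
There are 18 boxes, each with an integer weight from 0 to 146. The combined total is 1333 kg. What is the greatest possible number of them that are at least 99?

With k values at 99 or above and the rest at least 0, the sum is at least 0 + 99k.
Since the sum is 1333, we need 99k ≤ 1333, i.e. k ≤ 13.
k = 13 is achieved by 13 values at 99 and 5 at 0, total 1287; add 46 to one value (staying below 99) to reach 1333.

13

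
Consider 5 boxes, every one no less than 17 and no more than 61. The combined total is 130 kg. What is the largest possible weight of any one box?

Maximizing one value means minimizing the remaining 4.
The other 4 contribute at least 4 × 17 = 68, leaving at most 130 − 68 = 62.
But each box is capped at 61, so the maximum is 61.
Achievable: one at 61 and the other 4 totalling 69, which fits since 4 × 17 ≤ 69 ≤ 4 × 61.

61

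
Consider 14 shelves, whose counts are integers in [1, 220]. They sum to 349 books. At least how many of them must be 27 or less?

2

If only k of them are at most 27, the other 14 − k are at least 28, so the total is at least (14 − k)·28 + k·1.
This is ≤ 349, so (14 − k)·28 + 1k ≤ 349, which gives k ≥ 2.
Exactly 2 works: 2 values at 1 and 12 at 28 total 338; raise one of the low values by 11 (still ≤ 27) to hit 349.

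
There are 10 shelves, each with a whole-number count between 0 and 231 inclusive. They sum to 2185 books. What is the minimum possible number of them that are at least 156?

Each value short of 156 is at most 155, costing at least 231 − 155 = 76 against the maximum total of 2310.
We can afford to lose at most 2310 − 2185 = 125, so at most ⌊125/76⌋ = 1 fall short, and at least 9 are ≥ 156.
Exactly 9 works: 9 values at 231 and 1 at 155 total 2234; lower one of the high values by 49 (still ≥ 156) to hit 2185.

9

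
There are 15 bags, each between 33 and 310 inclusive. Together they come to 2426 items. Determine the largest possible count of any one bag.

Maximizing one value means minimizing the remaining 14.
The other 14 contribute at least 14 × 33 = 462, leaving at most 2426 − 462 = 1964.
But each bag is capped at 310, so the maximum is 310.
Achievable: one at 310 and the other 14 totalling 2116, which fits since 14 × 33 ≤ 2116 ≤ 14 × 310.

310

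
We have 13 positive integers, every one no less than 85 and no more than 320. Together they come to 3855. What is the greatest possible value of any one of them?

320

To make one integer as large as possible, make the other 12 as small as possible.
The other 12 contribute at least 12 × 85 = 1020, leaving at most 3855 − 1020 = 2835.
But each integer is capped at 320, so the maximum is 320.
Achievable: one at 320 and the other 12 totalling 3535, which fits since 12 × 85 ≤ 3535 ≤ 12 × 320.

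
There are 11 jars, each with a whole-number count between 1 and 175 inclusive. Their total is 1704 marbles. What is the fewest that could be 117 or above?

8

Each value short of 117 is at most 116, costing at least 175 − 116 = 59 against the maximum total of 1925.
We can afford to lose at most 1925 − 1704 = 221, so at most ⌊221/59⌋ = 3 fall short, and at least 8 are ≥ 117.
Exactly 8 works: 8 values at 175 and 3 at 116 total 1748; lower one of the high values by 44 (still ≥ 117) to hit 1704.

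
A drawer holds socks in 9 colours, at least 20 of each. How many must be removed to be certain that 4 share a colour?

In the worst case you draw 3 of each of the 9 colours: 9 × 3 = 27.
One more forces 4 of some colour, so 27 + 1 = 28.

28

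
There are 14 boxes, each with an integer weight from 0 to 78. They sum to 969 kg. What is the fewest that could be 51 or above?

10

Suppose at most 14 − j of them reach 51; then j values are ≤ 50 and the rest ≤ 78.
The total is then ≤ 50·j + 78·(14 − j) = 1092 − 28j. For this to be ≥ 969 we need j ≤ 4, so at least 14 − 4 = 10 must reach 51.
Exactly 10 works: 10 values at 78 and 4 at 50 total 980; lower one of the high values by 11 (still ≥ 51) to hit 969.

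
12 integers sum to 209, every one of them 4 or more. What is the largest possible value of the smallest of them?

If every one of the 12 were at least 18, the total would be at least 12 × 18 = 216 > 209.
Achievable: 7 of them at 17 and 5 at 18 total 209.

17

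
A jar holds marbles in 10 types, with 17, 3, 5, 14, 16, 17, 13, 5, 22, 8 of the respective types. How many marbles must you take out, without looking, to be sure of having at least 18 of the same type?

In the worst case you take as many as possible of each type without reaching 18: 17 + 3 + 5 + 14 + 16 + 17 + 13 + 5 + 17 + 8 = 115.
The next one must give 18 of some type, so 115 + 1 = 116.

116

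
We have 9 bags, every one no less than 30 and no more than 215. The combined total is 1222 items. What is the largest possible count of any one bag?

215

Maximizing one value means minimizing the remaining 8.
The other 8 contribute at least 8 × 30 = 240, leaving at most 1222 − 240 = 982.
But each bag is capped at 215, so the maximum is 215.
Achievable: one at 215 and the other 8 totalling 1007, which fits since 8 × 30 ≤ 1007 ≤ 8 × 215.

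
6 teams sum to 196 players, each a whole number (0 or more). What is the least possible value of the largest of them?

Some value must be at least ⌈196/6⌉ = 33, since 6 × 32 = 192 < 196.
Achievable: 4 of them at 33 and 2 at 32 total 196.

33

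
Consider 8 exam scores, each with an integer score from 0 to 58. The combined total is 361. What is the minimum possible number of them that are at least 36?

If only k of them are at least 36, the other 8 − k are at most 35, so the total is at most k·58 + (8 − k)·35.
This must reach 361, so k·58 + (8 − k)·35 ≥ 361, giving k ≥ 4.
Exactly 4 works: 4 values at 58 and 4 at 35 total 372; lower one of the high values by 11 (still ≥ 36) to hit 361.

4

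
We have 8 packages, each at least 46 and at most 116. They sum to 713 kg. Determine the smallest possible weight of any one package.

46

To make one package as small as possible, make the other 7 as large as possible.
The other 7 can take up 7 × 116 = 812 ≥ 713 − 46, so one package can sit at its floor of 46.
Achievable: one at 46 and the other 7 totalling 667, which fits since 7 × 46 ≤ 667 ≤ 7 × 116.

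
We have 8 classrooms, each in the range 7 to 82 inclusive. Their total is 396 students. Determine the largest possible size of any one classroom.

82

Maximizing one value means minimizing the remaining 7.
The other 7 contribute at least 7 × 7 = 49, leaving at most 396 − 49 = 347.
But each classroom is capped at 82, so the maximum is 82.
Achievable: one at 82 and the other 7 totalling 314, which fits since 7 × 7 ≤ 314 ≤ 7 × 82.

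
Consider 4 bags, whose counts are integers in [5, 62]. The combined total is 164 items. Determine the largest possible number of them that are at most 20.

Suppose k of them are at most 20. Those contribute at most 20 each and the rest at most 62 each.
So the total is at most 20k + 62(4 − k) = 248 − 42k. This must still be ≥ 164, so k ≤ 2.
k = 2 is achieved by 2 values at 20 and 2 at 62, total 164.

2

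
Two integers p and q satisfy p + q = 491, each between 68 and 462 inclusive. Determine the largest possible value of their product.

pq = p(491 − p) is maximized when p is as near 491/2 as the bounds allow.
Taking p = 245 and q = 246 (both in [68, 462]) gives pq = 60270.

60270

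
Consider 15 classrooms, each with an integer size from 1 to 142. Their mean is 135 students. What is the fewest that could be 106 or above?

The total is 15 × 135 = 2025.
If only k of them are at least 106, the other 15 − k are at most 105, so the total is at most k·142 + (15 − k)·105.
This must reach 2025, so k·142 + (15 − k)·105 ≥ 2025, giving k ≥ 13.
Exactly 13 works: 13 values at 142 and 2 at 105 total 2056; lower one of the high values by 31 (still ≥ 106) to hit 2025.

13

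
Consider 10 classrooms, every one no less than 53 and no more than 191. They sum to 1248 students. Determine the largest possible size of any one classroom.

191

Maximizing one value means minimizing the remaining 9.
The other 9 contribute at least 9 × 53 = 477, leaving at most 1248 − 477 = 771.
But each classroom is capped at 191, so the maximum is 191.
Achievable: one at 191 and the other 9 totalling 1057, which fits since 9 × 53 ≤ 1057 ≤ 9 × 191.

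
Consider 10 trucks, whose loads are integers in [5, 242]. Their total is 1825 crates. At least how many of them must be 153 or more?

4

Each value short of 153 is at most 152, costing at least 242 − 152 = 90 against the maximum total of 2420.
We can afford to lose at most 2420 − 1825 = 595, so at most ⌊595/90⌋ = 6 fall short, and at least 4 are ≥ 153.
Exactly 4 works: 4 values at 242 and 6 at 152 total 1880; lower one of the high values by 55 (still ≥ 153) to hit 1825.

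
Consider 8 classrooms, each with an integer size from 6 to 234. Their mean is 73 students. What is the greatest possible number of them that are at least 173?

The total is 8 × 73 = 584.
If k of the values are ≥ 173, the total is ≥ 173k + 6(8 − k).
Setting 173k + 6(8 − k) ≤ 584 gives 167k ≤ 536, so k ≤ 3.
k = 3 is achieved by 3 values at 173 and 5 at 6, total 549; add 35 to one value (staying below 173) to reach 584.

3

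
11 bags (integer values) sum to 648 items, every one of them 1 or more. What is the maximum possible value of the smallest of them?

The 11 values sum to 648, so their minimum is at most ⌊648/11⌋ = 58.
Achievable: 1 of them at 58 and 10 at 59 total 648.

58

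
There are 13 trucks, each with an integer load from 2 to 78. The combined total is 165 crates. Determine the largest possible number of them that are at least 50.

Suppose k of them are at least 50. Those contribute at least 50 each and the other 13 − k at least 2 each.
So the total is at least 50k + 2(13 − k) = 26 + 48k. This must be ≤ 165, giving k ≤ 2.
k = 2 is achieved by 2 values at 50 and 11 at 2, total 122; add 43 to one value (staying below 50) to reach 165.

2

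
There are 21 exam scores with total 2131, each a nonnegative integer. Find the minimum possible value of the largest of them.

102

The average is 2131/21 > 101, so not all 21 can be 101 or less; the largest is ≥ 102.
Equality holds with 10 values of 102 and 11 values of 101.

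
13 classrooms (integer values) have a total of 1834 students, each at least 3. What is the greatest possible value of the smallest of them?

141

The average is 1834/13 < 142, so some value is ≤ 141.
Taking 12 copies of 141 and 1 copy of 142 gives exactly 1834, so 141 is attained.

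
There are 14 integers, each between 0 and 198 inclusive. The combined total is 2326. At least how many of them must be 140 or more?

7

Each value short of 140 is at most 139, costing at least 198 − 139 = 59 against the maximum total of 2772.
We can afford to lose at most 2772 − 2326 = 446, so at most ⌊446/59⌋ = 7 fall short, and at least 7 are ≥ 140.
Exactly 7 works: 7 values at 198 and 7 at 139 total 2359; lower one of the high values by 33 (still ≥ 140) to hit 2326.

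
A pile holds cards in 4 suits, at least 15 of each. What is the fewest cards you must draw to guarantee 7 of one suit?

25

In the worst case you draw 6 of each of the 4 suits: 4 × 6 = 24.
One more forces 7 of some suit, so 24 + 1 = 25.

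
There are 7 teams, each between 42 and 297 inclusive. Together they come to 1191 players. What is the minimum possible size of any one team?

To make one team as small as possible, make the other 6 as large as possible.
The other 6 can take up 6 × 297 = 1782 ≥ 1191 − 42, so one team can sit at its floor of 42.
Achievable: one at 42 and the other 6 totalling 1149, which fits since 6 × 42 ≤ 1149 ≤ 6 × 297.

42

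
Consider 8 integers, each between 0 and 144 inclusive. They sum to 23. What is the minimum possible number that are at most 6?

Each value above 6 is at least 7, contributing at least 7 − 0 = 7 above the floor 0.
The sum exceeds the floor total 0 by 23, so at most ⌊23/7⌋ = 3 exceed 6, and at least 5 are ≤ 6.
Exactly 5 works: 5 values at 0 and 3 at 7 total 21; raise one of the low values by 2 (still ≤ 6) to hit 23.

5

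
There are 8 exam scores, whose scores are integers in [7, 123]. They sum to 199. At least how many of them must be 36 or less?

Let j be the number exceeding 36. Then the total is ≥ 37·j + 7·(8 − j) = 56 + 30j.
So 30j ≤ 143 and j ≤ 4; hence at least 8 − 4 = 4 are ≤ 36.
Exactly 4 works: 4 values at 7 and 4 at 37 total 176; raise one of the low values by 23 (still ≤ 36) to hit 199.

4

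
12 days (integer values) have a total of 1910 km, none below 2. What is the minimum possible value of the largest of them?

160

If every one of the 12 were at most 159, the total would be at most 12 × 159 = 1908 < 1910.
Achievable: 2 of them at 160 and 10 at 159 total 1910.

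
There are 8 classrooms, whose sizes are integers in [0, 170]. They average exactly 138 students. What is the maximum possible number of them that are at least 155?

The total is 8 × 138 = 1104.
Suppose k of them are at least 155. Those contribute at least 155 each and the other 8 − k at least 0 each.
So the total is at least 155k + 0(8 − k) = 0 + 155k. This must be ≤ 1104, giving k ≤ 7.
k = 7 is achieved by 7 values at 155 and 1 at 0, total 1085; add 19 to one value (staying below 155) to reach 1104.

7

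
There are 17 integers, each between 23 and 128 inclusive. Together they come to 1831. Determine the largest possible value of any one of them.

Maximizing one value means minimizing the remaining 16.
The other 16 contribute at least 16 × 23 = 368, leaving at most 1831 − 368 = 1463.
But each integer is capped at 128, so the maximum is 128.
Achievable: one at 128 and the other 16 totalling 1703, which fits since 16 × 23 ≤ 1703 ≤ 16 × 128.

128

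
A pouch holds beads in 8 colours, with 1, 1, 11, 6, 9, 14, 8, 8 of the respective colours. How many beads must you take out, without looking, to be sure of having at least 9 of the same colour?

49

In the worst case you take as many as possible of each colour without reaching 9: 1 + 1 + 8 + 6 + 8 + 8 + 8 + 8 = 48.
The next one must give 9 of some colour, so 48 + 1 = 49.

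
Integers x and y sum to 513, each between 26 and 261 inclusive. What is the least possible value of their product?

xy = x(513 − x) is concave in x, so over [252, 261] it is minimized at an endpoint.
The extreme feasible split is x = 252, y = 261, giving xy = 65772.

65772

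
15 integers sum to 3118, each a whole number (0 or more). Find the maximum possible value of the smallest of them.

If every one of the 15 were at least 208, the total would be at least 15 × 208 = 3120 > 3118.
Taking 2 copies of 207 and 13 copies of 208 gives exactly 3118, so 207 is attained.

207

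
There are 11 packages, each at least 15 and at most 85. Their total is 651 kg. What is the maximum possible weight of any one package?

To make one package as large as possible, make the other 10 as small as possible.
The other 10 contribute at least 10 × 15 = 150, leaving at most 651 − 150 = 501.
But each package is capped at 85, so the maximum is 85.
Achievable: one at 85 and the other 10 totalling 566, which fits since 10 × 15 ≤ 566 ≤ 10 × 85.

85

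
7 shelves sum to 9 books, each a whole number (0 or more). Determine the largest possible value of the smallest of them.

1

The average is 9/7 < 2, so some value is ≤ 1.
Taking 5 copies of 1 and 2 copies of 2 gives exactly 9, so 1 is attained.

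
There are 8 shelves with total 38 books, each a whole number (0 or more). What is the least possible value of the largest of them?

If every one of the 8 were at most 4, the total would be at most 8 × 4 = 32 < 38.
Equality holds with 6 values of 5 and 2 values of 4.

5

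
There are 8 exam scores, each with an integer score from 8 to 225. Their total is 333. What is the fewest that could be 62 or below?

4

Let j be the number exceeding 62. Then the total is ≥ 63·j + 8·(8 − j) = 64 + 55j.
So 55j ≤ 269 and j ≤ 4; hence at least 8 − 4 = 4 are ≤ 62.
Exactly 4 works: 4 values at 8 and 4 at 63 total 284; raise one of the low values by 49 (still ≤ 62) to hit 333.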